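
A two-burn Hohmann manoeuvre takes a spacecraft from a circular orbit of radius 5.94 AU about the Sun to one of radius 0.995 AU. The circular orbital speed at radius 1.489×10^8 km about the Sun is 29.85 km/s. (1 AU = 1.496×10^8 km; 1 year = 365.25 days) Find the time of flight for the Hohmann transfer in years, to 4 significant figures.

t = 3.229 years

From the circular-orbit relation v² = μ/r at r = 1.489×10^8 km: μ = v²r = (29.85)² × 1.489×10^8 = 1.32673×10^11 km³/s².
In km: r₁ = 5.94 × 1.496×10^8 = 8.88624×10^8 km; r₂ = 0.995 × 1.496×10^8 = 1.48852×10^8 km.
Transfer-ellipse semi-major axis a_t = (r₁ + r₂)/2 = (8.88624×10^8 + 1.48852×10^8)/2 = 5.18738×10^8 km.
Half the transfer-orbit period gives t = π√(a_t³/μ) = 1.019×10^8 s.
Converting: 1.019×10^8 s ÷ 3.15576×10^7 s/year (365.25 × 86400) = 3.229 years.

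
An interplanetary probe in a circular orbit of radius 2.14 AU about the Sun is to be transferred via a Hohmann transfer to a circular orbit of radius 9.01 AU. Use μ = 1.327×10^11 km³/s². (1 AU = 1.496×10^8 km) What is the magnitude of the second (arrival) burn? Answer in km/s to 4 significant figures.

In km: r₁ = 2.14 × 1.496×10^8 = 3.20144×10^8 km; r₂ = 9.01 × 1.496×10^8 = 1.347896×10^9 km.
The Hohmann ellipse has a_t = (r₁ + r₂)/2 = 8.3402×10^8 km.
Circular speed at r = 1.347896×10^9 km: v_c = √(μ/r) = 9.922 km/s.
Vis-viva on the transfer ellipse at r = 1.347896×10^9 km gives v_t = √[μ(2/r − 1/a_t)] = 6.147 km/s.
Δv₂ = |v_t − v_c| = |6.147 − 9.922| = 3.775 km/s.

Δv₂ = 3.775 km/s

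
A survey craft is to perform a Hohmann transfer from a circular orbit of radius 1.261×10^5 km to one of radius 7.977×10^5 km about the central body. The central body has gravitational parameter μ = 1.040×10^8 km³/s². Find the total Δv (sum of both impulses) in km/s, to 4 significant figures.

Δv = 14.47 km/s

The Hohmann ellipse has a_t = (r₁ + r₂)/2 = 4.619×10^5 km.
Circular speed at r₁: v₁ = √(μ/r₁) = √(1.040×10^8/1.261×10^5) = 28.718 km/s.
Transfer-orbit speed at r₁ (vis-viva equation): v_p = √[μ(2/r₁ − 1/a_t)] = 37.740 km/s.
First burn Δv₁ = |v_p − v₁| = 9.022 km/s.
Circular speed at r₂: v₂ = √(μ/r₂) = 11.418 km/s.
Transfer-orbit speed at r₂: v_a = √[μ(2/r₂ − 1/a_t)] = 5.9660 km/s.
Second burn Δv₂ = |v₂ − v_a| = 5.452 km/s.
Δv = Δv₁ + Δv₂ = 9.022 + 5.452 = 14.47 km/s.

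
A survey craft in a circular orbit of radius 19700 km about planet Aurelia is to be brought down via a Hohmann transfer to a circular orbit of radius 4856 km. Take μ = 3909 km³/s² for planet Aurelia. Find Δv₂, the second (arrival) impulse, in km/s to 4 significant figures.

Transfer-ellipse semi-major axis a_t = (r₁ + r₂)/2 = (19700 + 4856)/2 = 12278 km.
Circular speed at r = 4856 km: v_c = √(μ/r) = 0.89721 km/s.
Transfer-orbit speed at the same r (vis-viva, a = a_t): v_t = √[μ(2/r − 1/a_t)] = 1.1365 km/s.
Δv₂ = |v_t − v_c| = |1.1365 − 0.89721| = 0.2393 km/s.

Δv₂ = 0.2393 km/s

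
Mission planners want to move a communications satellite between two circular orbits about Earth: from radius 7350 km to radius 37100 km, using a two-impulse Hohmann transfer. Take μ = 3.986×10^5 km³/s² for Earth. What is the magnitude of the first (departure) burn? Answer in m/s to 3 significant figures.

Transfer-ellipse semi-major axis a_t = (r₁ + r₂)/2 = (7350 + 37100)/2 = 22225 km.
On the circular orbit at r = 7350 km, v_c = √(μ/r) = 7.3642 km/s.
Transfer-orbit speed at the same r (vis-viva, a = a_t): v_t = √[μ(2/r − 1/a_t)] = 9.5146 km/s.
Δv₁ = |v_t − v_c| = |9.5146 − 7.3642| = 2.150 km/s.

Δv₁ = 2150 m/s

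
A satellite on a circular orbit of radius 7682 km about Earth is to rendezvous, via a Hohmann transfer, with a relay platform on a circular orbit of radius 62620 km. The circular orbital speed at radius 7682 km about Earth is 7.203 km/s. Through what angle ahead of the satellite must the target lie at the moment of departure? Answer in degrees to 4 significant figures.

From the circular-orbit relation v² = μ/r at r = 7682 km: μ = v²r = (7.203)² × 7682 = 3.98567×10^5 km³/s².
Semi-major axis of the transfer orbit: a_t = (7682 + 62620)/2 = 35151 km.
The half-period of the transfer ellipse is t = π√(a_t³/μ) = 32794.9 s.
The target's mean motion on its circular orbit is ω₂ = √(μ/r₂³) = 4.02885×10^-5 rad/s.
Angle swept by the target during transfer: ω₂·t = 1.3213 rad = 75.70°.
Arrival is 180° from departure on the ellipse, so φ = 180° − 75.70° = 104.3°.

φ = 104.3°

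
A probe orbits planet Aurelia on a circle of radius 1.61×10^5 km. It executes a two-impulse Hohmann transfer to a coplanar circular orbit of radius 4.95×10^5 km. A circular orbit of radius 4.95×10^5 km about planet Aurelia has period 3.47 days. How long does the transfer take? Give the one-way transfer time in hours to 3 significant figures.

From Kepler's third law T² = 4π²r³/μ at r = 4.95×10^5 km, T = 3.47 days = 3.47 × 86400 s = 2.99808×10^5 s: μ = 4π²r³/T² = 5.32708×10^7 km³/s².
Semi-major axis of the transfer orbit: a_t = (1.610×10^5 + 4.950×10^5)/2 = 3.280×10^5 km.
By Kepler's third law the transfer-orbit period is T = 2π√(a_t³/μ), so t = T/2 = 80860 s.
Converting: 80860 s ÷ 3600 s/hour = 22.5 hours.

t = 22.5 hours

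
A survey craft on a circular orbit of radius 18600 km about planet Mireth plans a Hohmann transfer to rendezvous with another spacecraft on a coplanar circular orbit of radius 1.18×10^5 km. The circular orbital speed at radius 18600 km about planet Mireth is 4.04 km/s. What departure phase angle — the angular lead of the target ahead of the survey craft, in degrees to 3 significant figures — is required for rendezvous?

φ = 101°

From the circular-orbit relation v² = μ/r at r = 18600 km: μ = v²r = (4.04)² × 18600 = 3.03582×10^5 km³/s².
Semi-major axis of the transfer orbit: a_t = (18600 + 1.180×10^5)/2 = 68300 km.
Transfer time t = π√(a_t³/μ) = 1.01775×10^5 s.
The target's mean motion on its circular orbit is ω₂ = √(μ/r₂³) = 1.35930×10^-5 rad/s.
Angle swept by the target during transfer: ω₂·t = 1.3834 rad = 79.26°.
The survey craft traverses 180° on the transfer ellipse, so the target must lead by 180° − 79.26° = 101°.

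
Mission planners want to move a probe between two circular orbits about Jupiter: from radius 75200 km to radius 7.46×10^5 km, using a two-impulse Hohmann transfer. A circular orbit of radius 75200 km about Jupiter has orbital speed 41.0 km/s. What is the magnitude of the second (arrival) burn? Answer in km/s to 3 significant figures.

From the circular-orbit relation v² = μ/r at r = 75200 km: μ = v²r = (41.0)² × 75200 = 1.26411×10^8 km³/s².
Semi-major axis of the transfer orbit: a_t = (75200 + 7.460×10^5)/2 = 4.106×10^5 km.
Circular speed at r = 7.460×10^5 km: v_c = √(μ/r) = 13.0174 km/s.
Transfer-orbit speed at the same r (vis-viva, a = a_t): v_t = √[μ(2/r − 1/a_t)] = 5.57087 km/s.
Δv₂ = |v_t − v_c| = |5.57087 − 13.0174| = 7.447 km/s.

Δv₂ = 7.45 km/s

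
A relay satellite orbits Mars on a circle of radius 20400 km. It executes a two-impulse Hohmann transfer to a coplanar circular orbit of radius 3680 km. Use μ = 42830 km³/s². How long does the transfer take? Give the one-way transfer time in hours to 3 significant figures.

The Hohmann ellipse has a_t = (r₁ + r₂)/2 = 12040 km.
Half the transfer-orbit period gives t = π√(a_t³/μ) = 20050 s.
Converting: 20050 s ÷ 3600 s/hour = 5.57 hours.

t = 5.57 hours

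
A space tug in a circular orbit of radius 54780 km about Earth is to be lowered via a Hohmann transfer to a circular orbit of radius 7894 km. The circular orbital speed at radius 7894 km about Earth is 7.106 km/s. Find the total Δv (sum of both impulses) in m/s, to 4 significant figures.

From the circular-orbit relation v² = μ/r at r = 7894 km: μ = v²r = (7.106)² × 7894 = 3.98609×10^5 km³/s².
Semi-major axis of the transfer orbit: a_t = (54780 + 7894)/2 = 31337 km.
Circular speed at r₁: v₁ = √(μ/r₁) = √(3.98609×10^5/54780) = 2.698 km/s.
Transfer-orbit speed at r₁ (vis-viva equation): v_a = √[μ(2/r₁ − 1/a_t)] = 1.354 km/s.
First burn Δv₁ = |v_a − v₁| = 1.344 km/s.
Circular speed at r₂: v₂ = √(μ/r₂) = 7.106 km/s.
Transfer-orbit speed at r₂: v_p = √[μ(2/r₂ − 1/a_t)] = 9.395 km/s.
Second burn Δv₂ = |v₂ − v_p| = 2.289 km/s.
Δv = Δv₁ + Δv₂ = 1.344 + 2.289 = 3.633 km/s.

Δv = 3633 m/s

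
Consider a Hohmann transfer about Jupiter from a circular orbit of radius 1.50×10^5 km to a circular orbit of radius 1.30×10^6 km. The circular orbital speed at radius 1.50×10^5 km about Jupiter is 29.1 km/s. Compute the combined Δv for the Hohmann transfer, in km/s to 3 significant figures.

From the circular-orbit relation v² = μ/r at r = 1.50×10^5 km: μ = v²r = (29.1)² × 1.50×10^5 = 1.27022×10^8 km³/s².
Semi-major axis of the transfer orbit: a_t = (1.500×10^5 + 1.300×10^6)/2 = 7.250×10^5 km.
At r₁ the circular-orbit speed is v₁ = √(μ/r₁) = 29.100 km/s.
Transfer-orbit speed at r₁ (v² = μ(2/r − 1/a)): v_p = √[μ(2/r₁ − 1/a_t)] = 38.967 km/s.
First burn Δv₁ = |v_p − v₁| = 9.867 km/s.
At r₂, v₂ = √(μ/r₂) = 9.885 km/s.
Transfer-orbit speed at r₂: v_a = √[μ(2/r₂ − 1/a_t)] = 4.496 km/s.
Second burn Δv₂ = |v₂ − v_a| = 5.389 km/s.
Total Δv = Δv₁ + Δv₂ = 15.26 km/s.

Δv = 15.3 km/s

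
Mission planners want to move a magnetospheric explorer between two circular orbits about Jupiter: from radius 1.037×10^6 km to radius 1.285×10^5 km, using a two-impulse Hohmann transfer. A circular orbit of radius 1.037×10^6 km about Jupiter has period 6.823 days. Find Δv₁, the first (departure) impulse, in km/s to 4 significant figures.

Δv₁ = 5.863 km/s

From Kepler's third law T² = 4π²r³/μ at r = 1.037×10^6 km, T = 6.823 days = 6.823 × 86400 s = 5.895072×10^5 s: μ = 4π²r³/T² = 1.26683×10^8 km³/s².
Transfer-ellipse semi-major axis a_t = (r₁ + r₂)/2 = (1.037×10^6 + 1.285×10^5)/2 = 5.8275×10^5 km.
On the circular orbit at r = 1.037×10^6 km, v_c = √(μ/r) = 11.053 km/s.
Vis-viva on the transfer ellipse at r = 1.037×10^6 km gives v_t = √[μ(2/r − 1/a_t)] = 5.1902 km/s.
Δv₁ = |v_t − v_c| = |5.1902 − 11.053| = 5.863 km/s.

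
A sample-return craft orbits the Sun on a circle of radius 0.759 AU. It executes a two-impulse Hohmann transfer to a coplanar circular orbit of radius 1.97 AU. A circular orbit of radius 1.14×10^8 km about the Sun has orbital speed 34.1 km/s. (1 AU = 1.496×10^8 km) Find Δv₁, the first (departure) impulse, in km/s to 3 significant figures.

Δv₁ = 6.89 km/s

From the circular-orbit relation v² = μ/r at r = 1.14×10^8 km: μ = v²r = (34.1)² × 1.14×10^8 = 1.32560×10^11 km³/s².
In km: r₁ = 0.759 × 1.496×10^8 = 1.135464×10^8 km; r₂ = 1.97 × 1.496×10^8 = 2.94712×10^8 km.
The Hohmann ellipse has a_t = (r₁ + r₂)/2 = 2.041292×10^8 km.
Circular speed at r = 1.135464×10^8 km: v_c = √(μ/r) = 34.168 km/s.
Vis-viva on the transfer ellipse at r = 1.135464×10^8 km gives v_t = √[μ(2/r − 1/a_t)] = 41.055 km/s.
Δv₁ = |v_t − v_c| = |41.055 − 34.168| = 6.887 km/s.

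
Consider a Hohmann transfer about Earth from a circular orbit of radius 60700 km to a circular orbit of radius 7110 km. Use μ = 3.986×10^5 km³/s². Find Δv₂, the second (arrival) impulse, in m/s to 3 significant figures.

Δv₂ = 2530 m/s

Semi-major axis of the transfer orbit: a_t = (60700 + 7110)/2 = 33905 km.
Circular speed at r = 7110 km: v_c = √(μ/r) = 7.4874 km/s.
Vis-viva on the transfer ellipse at r = 7110 km gives v_t = √[μ(2/r − 1/a_t)] = 10.018 km/s.
Δv₂ = |v_t − v_c| = |10.018 − 7.4874| = 2.531 km/s.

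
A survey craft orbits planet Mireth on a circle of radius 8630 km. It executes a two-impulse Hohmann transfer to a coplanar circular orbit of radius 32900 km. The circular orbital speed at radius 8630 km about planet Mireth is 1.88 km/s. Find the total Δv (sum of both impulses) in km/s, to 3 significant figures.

Δv = 0.829 km/s

From the circular-orbit relation v² = μ/r at r = 8630 km: μ = v²r = (1.88)² × 8630 = 30501.9 km³/s².
Transfer-ellipse semi-major axis a_t = (r₁ + r₂)/2 = (8630 + 32900)/2 = 20765 km.
Circular speed at r₁: v₁ = √(μ/r₁) = √(30501.9/8630) = 1.8800 km/s.
On the transfer ellipse at r₁, v² = μ(2/r − 1/a) gives v_p = √[μ(2/r₁ − 1/a_t)] = 2.3664 km/s.
First burn Δv₁ = |v_p − v₁| = 0.4864 km/s.
Circular speed at r₂: v₂ = √(μ/r₂) = 0.96286 km/s.
Transfer-orbit speed at r₂: v_a = √[μ(2/r₂ − 1/a_t)] = 0.62073 km/s.
Second burn Δv₂ = |v₂ − v_a| = 0.3421 km/s.
Total Δv = Δv₁ + Δv₂ = 0.8285 km/s.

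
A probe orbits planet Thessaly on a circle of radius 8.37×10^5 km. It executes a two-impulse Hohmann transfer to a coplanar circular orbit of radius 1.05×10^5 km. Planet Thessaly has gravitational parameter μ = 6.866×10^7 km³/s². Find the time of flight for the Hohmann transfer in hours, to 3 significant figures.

Semi-major axis of the transfer orbit: a_t = (8.370×10^5 + 1.050×10^5)/2 = 4.710×10^5 km.
By Kepler's third law the transfer-orbit period is T = 2π√(a_t³/μ), so t = T/2 = 1.2255×10^5 s.
Converting: 1.2255×10^5 s ÷ 3600 s/hour = 34.0 hours.

t = 34.0 hours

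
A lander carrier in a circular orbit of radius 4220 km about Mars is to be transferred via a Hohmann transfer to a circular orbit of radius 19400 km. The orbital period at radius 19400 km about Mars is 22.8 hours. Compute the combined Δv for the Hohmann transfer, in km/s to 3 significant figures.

Δv = 1.49 km/s

From Kepler's third law T² = 4π²r³/μ at r = 19400 km, T = 22.8 hours = 22.8 × 3600 s = 82080 s: μ = 4π²r³/T² = 42784.9 km³/s².
The Hohmann ellipse has a_t = (r₁ + r₂)/2 = 11810 km.
Circular speed at r₁: v₁ = √(μ/r₁) = √(42784.9/4220) = 3.1841 km/s.
On the transfer ellipse at r₁, vis-viva gives v_p = √[μ(2/r₁ − 1/a_t)] = 4.0810 km/s.
First burn Δv₁ = |v_p − v₁| = 0.8969 km/s.
At r₂, v₂ = √(μ/r₂) = 1.485 km/s.
Transfer-orbit speed at r₂: v_a = √[μ(2/r₂ − 1/a_t)] = 0.8877 km/s.
Second burn Δv₂ = |v₂ − v_a| = 0.5973 km/s.
Δv = Δv₁ + Δv₂ = 0.8969 + 0.5973 = 1.494 km/s.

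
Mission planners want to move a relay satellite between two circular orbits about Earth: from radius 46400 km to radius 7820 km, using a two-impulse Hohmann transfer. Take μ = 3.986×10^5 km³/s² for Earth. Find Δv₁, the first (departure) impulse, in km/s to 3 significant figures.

Δv₁ = 1.36 km/s

The Hohmann ellipse has a_t = (r₁ + r₂)/2 = 27110 km.
Circular speed at r = 46400 km: v_c = √(μ/r) = 2.931 km/s.
Vis-viva on the transfer ellipse at r = 46400 km gives v_t = √[μ(2/r − 1/a_t)] = 1.574 km/s.
Δv₁ = |v_t − v_c| = |1.574 − 2.931| = 1.357 km/s.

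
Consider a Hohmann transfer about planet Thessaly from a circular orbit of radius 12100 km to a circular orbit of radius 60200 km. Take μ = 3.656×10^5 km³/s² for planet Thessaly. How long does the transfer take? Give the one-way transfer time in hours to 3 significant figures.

t = 9.92 hours

The Hohmann ellipse has a_t = (r₁ + r₂)/2 = 36150 km.
Half the transfer-orbit period gives t = π√(a_t³/μ) = 35710 s.
Converting: 35710 s ÷ 3600 s/hour = 9.92 hours.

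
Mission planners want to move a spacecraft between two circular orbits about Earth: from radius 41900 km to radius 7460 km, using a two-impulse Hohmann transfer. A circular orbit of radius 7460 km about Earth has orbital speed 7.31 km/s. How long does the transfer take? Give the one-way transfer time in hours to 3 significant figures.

t = 5.36 hours

From the circular-orbit relation v² = μ/r at r = 7460 km: μ = v²r = (7.31)² × 7460 = 3.98633×10^5 km³/s².
Transfer-ellipse semi-major axis a_t = (r₁ + r₂)/2 = (41900 + 7460)/2 = 24680 km.
Half the transfer-orbit period gives t = π√(a_t³/μ) = 19290 s.
Converting: 19290 s ÷ 3600 s/hour = 5.36 hours.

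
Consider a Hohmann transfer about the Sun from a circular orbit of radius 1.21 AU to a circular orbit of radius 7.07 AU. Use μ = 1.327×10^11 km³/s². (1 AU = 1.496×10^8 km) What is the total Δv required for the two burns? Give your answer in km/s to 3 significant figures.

Δv = 13.5 km/s

In km: r₁ = 1.21 × 1.496×10^8 = 1.81016×10^8 km; r₂ = 7.07 × 1.496×10^8 = 1.057672×10^9 km.
The Hohmann ellipse has a_t = (r₁ + r₂)/2 = 6.19344×10^8 km.
At r₁ the circular-orbit speed is v₁ = √(μ/r₁) = 27.0755 km/s.
On the transfer ellipse at r₁, v² = μ(2/r − 1/a) gives v_p = √[μ(2/r₁ − 1/a_t)] = 35.3823 km/s.
First burn Δv₁ = |v_p − v₁| = 8.307 km/s.
At r₂, v₂ = √(μ/r₂) = 11.2011 km/s.
Transfer-orbit speed at r₂: v_a = √[μ(2/r₂ − 1/a_t)] = 6.05553 km/s.
Second burn Δv₂ = |v₂ − v_a| = 5.146 km/s.
Total Δv = Δv₁ + Δv₂ = 13.45 km/s.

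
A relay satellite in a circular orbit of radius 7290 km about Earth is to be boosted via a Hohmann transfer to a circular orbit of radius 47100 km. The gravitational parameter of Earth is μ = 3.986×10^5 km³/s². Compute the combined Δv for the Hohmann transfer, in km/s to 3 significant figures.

Δv = 3.74 km/s

The Hohmann ellipse has a_t = (r₁ + r₂)/2 = 27195 km.
At r₁ the circular-orbit speed is v₁ = √(μ/r₁) = 7.394 km/s.
Transfer-orbit speed at r₁ (vis-viva equation): v_p = √[μ(2/r₁ − 1/a_t)] = 9.731 km/s.
First burn Δv₁ = |v_p − v₁| = 2.337 km/s.
Circular speed at r₂: v₂ = √(μ/r₂) = 2.909 km/s.
Transfer-orbit speed at r₂: v_a = √[μ(2/r₂ − 1/a_t)] = 1.506 km/s.
Second burn Δv₂ = |v₂ − v_a| = 1.403 km/s.
Total Δv = Δv₁ + Δv₂ = 3.740 km/s.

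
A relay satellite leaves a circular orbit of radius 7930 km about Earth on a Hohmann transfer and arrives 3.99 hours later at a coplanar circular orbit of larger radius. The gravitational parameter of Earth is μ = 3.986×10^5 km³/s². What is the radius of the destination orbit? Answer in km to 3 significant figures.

r₂ = 32600 km

Transfer time t = 3.99 hours = 14364 s, and t = π√(a_t³/μ).
So a_t = (μ t²/π²)^(1/3) = (3.986×10^5 × (14364)² / π²)^(1/3) = 20274 km.
Since a_t = (r₁ + r₂)/2, r₂ = 2a_t − r₁ = 2×20274 − 7930 = 32618 km.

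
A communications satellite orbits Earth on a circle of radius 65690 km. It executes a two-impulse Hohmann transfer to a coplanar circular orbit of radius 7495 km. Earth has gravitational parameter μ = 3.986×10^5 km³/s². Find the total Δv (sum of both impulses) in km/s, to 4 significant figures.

Transfer-ellipse semi-major axis a_t = (r₁ + r₂)/2 = (65690 + 7495)/2 = 36592.5 km.
Circular speed at r₁: v₁ = √(μ/r₁) = √(3.986×10^5/65690) = 2.4633 km/s.
On the transfer ellipse at r₁, vis-viva equation gives v_a = √[μ(2/r₁ − 1/a_t)] = 1.1148 km/s.
First burn Δv₁ = |v_a − v₁| = 1.3485 km/s.
At r₂, v₂ = √(μ/r₂) = 7.2926 km/s.
Transfer-orbit speed at r₂: v_p = √[μ(2/r₂ − 1/a_t)] = 9.7709 km/s.
Second burn Δv₂ = |v₂ − v_p| = 2.4783 km/s.
Total Δv = Δv₁ + Δv₂ = 3.827 km/s.

Δv = 3.827 km/s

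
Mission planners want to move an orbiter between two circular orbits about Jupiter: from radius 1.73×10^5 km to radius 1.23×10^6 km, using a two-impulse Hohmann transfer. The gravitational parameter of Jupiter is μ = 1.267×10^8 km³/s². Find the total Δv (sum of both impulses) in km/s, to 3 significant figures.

Transfer-ellipse semi-major axis a_t = (r₁ + r₂)/2 = (1.730×10^5 + 1.230×10^6)/2 = 7.015×10^5 km.
Circular speed at r₁: v₁ = √(μ/r₁) = √(1.267×10^8/1.730×10^5) = 27.0623 km/s.
Transfer-orbit speed at r₁ (v² = μ(2/r − 1/a)): v_p = √[μ(2/r₁ − 1/a_t)] = 35.8347 km/s.
First burn Δv₁ = |v_p − v₁| = 8.772 km/s.
Circular speed at r₂: v₂ = √(μ/r₂) = 10.149 km/s.
Transfer-orbit speed at r₂: v_a = √[μ(2/r₂ − 1/a_t)] = 5.0402 km/s.
Second burn Δv₂ = |v₂ − v_a| = 5.109 km/s.
Δv = Δv₁ + Δv₂ = 8.772 + 5.109 = 13.88 km/s.

Δv = 13.9 km/s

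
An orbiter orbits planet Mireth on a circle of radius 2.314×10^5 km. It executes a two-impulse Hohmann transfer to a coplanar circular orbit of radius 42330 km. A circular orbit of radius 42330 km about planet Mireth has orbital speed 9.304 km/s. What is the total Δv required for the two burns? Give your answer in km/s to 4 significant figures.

Δv = 4.560 km/s

From the circular-orbit relation v² = μ/r at r = 42330 km: μ = v²r = (9.304)² × 42330 = 3.66427×10^6 km³/s².
Semi-major axis of the transfer orbit: a_t = (2.314×10^5 + 42330)/2 = 1.36865×10^5 km.
Circular speed at r₁: v₁ = √(μ/r₁) = √(3.66427×10^6/2.314×10^5) = 3.979 km/s.
On the transfer ellipse at r₁, vis-viva equation gives v_a = √[μ(2/r₁ − 1/a_t)] = 2.213 km/s.
First burn Δv₁ = |v_a − v₁| = 1.766 km/s.
Circular speed at r₂: v₂ = √(μ/r₂) = 9.3040 km/s.
Transfer-orbit speed at r₂: v_p = √[μ(2/r₂ − 1/a_t)] = 12.098 km/s.
Second burn Δv₂ = |v₂ − v_p| = 2.794 km/s.
Δv = Δv₁ + Δv₂ = 1.766 + 2.794 = 4.560 km/s.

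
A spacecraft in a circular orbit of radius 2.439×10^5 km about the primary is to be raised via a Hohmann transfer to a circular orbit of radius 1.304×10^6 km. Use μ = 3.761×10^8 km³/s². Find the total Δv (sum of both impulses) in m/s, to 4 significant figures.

Semi-major axis of the transfer orbit: a_t = (2.439×10^5 + 1.304×10^6)/2 = 7.7395×10^5 km.
Circular speed at r₁: v₁ = √(μ/r₁) = √(3.761×10^8/2.439×10^5) = 39.27 km/s.
Transfer-orbit speed at r₁ (vis-viva equation): v_p = √[μ(2/r₁ − 1/a_t)] = 50.97 km/s.
First burn Δv₁ = |v_p − v₁| = 11.70 km/s.
At r₂, v₂ = √(μ/r₂) = 16.983 km/s.
Transfer-orbit speed at r₂: v_a = √[μ(2/r₂ − 1/a_t)] = 9.5337 km/s.
Second burn Δv₂ = |v₂ − v_a| = 7.449 km/s.
Δv = Δv₁ + Δv₂ = 11.70 + 7.449 = 19.15 km/s.

Δv = 19150 m/s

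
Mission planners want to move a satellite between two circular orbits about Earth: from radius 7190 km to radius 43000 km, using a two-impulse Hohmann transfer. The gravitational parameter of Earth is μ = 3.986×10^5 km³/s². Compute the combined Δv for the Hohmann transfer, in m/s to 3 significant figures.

Δv = 3720 m/s

The Hohmann ellipse has a_t = (r₁ + r₂)/2 = 25095 km.
Circular speed at r₁: v₁ = √(μ/r₁) = √(3.986×10^5/7190) = 7.4457 km/s.
On the transfer ellipse at r₁, vis-viva equation gives v_p = √[μ(2/r₁ − 1/a_t)] = 9.7464 km/s.
First burn Δv₁ = |v_p − v₁| = 2.301 km/s.
Circular speed at r₂: v₂ = √(μ/r₂) = 3.045 km/s.
Transfer-orbit speed at r₂: v_a = √[μ(2/r₂ − 1/a_t)] = 1.630 km/s.
Second burn Δv₂ = |v₂ − v_a| = 1.415 km/s.
Total Δv = Δv₁ + Δv₂ = 3.716 km/s.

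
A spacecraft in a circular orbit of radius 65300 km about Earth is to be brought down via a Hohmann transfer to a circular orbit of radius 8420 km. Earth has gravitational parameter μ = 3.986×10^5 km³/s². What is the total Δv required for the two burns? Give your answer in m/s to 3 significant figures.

Semi-major axis of the transfer orbit: a_t = (65300 + 8420)/2 = 36860 km.
Circular speed at r₁: v₁ = √(μ/r₁) = √(3.986×10^5/65300) = 2.471 km/s.
On the transfer ellipse at r₁, vis-viva gives v_a = √[μ(2/r₁ − 1/a_t)] = 1.181 km/s.
First burn Δv₁ = |v_a − v₁| = 1.290 km/s.
Circular speed at r₂: v₂ = √(μ/r₂) = 6.8804 km/s.
Transfer-orbit speed at r₂: v_p = √[μ(2/r₂ − 1/a_t)] = 9.1578 km/s.
Second burn Δv₂ = |v₂ − v_p| = 2.277 km/s.
Total Δv = Δv₁ + Δv₂ = 3.567 km/s.

Δv = 3570 m/s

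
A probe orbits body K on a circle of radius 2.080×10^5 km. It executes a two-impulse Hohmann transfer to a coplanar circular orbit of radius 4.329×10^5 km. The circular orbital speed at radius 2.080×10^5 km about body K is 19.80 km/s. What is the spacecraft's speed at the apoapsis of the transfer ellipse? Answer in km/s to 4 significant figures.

From the circular-orbit relation v² = μ/r at r = 2.080×10^5 km: μ = v²r = (19.80)² × 2.080×10^5 = 8.15443×10^7 km³/s².
Transfer-ellipse semi-major axis a_t = (r₁ + r₂)/2 = (2.080×10^5 + 4.329×10^5)/2 = 3.2045×10^5 km.
The apoapsis of the transfer ellipse is at r = 4.329×10^5 km.
From the vis-viva equation, v = √[μ(2/r − 1/a_t)] = 11.06 km/s.

v = 11.06 km/s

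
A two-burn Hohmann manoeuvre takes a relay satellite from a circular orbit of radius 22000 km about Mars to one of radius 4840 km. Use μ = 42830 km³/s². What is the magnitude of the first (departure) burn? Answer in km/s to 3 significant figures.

Δv₁ = 0.557 km/s

The Hohmann ellipse has a_t = (r₁ + r₂)/2 = 13420 km.
On the circular orbit at r = 22000 km, v_c = √(μ/r) = 1.3953 km/s.
Vis-viva on the transfer ellipse at r = 22000 km gives v_t = √[μ(2/r − 1/a_t)] = 0.83793 km/s.
Δv₁ = |v_t − v_c| = |0.83793 − 1.3953| = 0.5574 km/s.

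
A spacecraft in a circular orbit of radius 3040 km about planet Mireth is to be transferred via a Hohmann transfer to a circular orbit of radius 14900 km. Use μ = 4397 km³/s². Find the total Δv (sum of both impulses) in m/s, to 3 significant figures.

Δv = 574 m/s

Semi-major axis of the transfer orbit: a_t = (3040 + 14900)/2 = 8970 km.
At r₁ the circular-orbit speed is v₁ = √(μ/r₁) = 1.20266 km/s.
On the transfer ellipse at r₁, v² = μ(2/r − 1/a) gives v_p = √[μ(2/r₁ − 1/a_t)] = 1.55002 km/s.
First burn Δv₁ = |v_p − v₁| = 0.3474 km/s.
Circular speed at r₂: v₂ = √(μ/r₂) = 0.5432 km/s.
Transfer-orbit speed at r₂: v_a = √[μ(2/r₂ − 1/a_t)] = 0.3162 km/s.
Second burn Δv₂ = |v₂ − v_a| = 0.2270 km/s.
Total Δv = Δv₁ + Δv₂ = 0.5744 km/s.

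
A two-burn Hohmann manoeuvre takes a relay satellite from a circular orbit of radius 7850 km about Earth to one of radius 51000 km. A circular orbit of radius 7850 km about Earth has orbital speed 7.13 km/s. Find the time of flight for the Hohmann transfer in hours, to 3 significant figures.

From the circular-orbit relation v² = μ/r at r = 7850 km: μ = v²r = (7.13)² × 7850 = 3.99070×10^5 km³/s².
Transfer-ellipse semi-major axis a_t = (r₁ + r₂)/2 = (7850 + 51000)/2 = 29425 km.
By Kepler's third law the transfer-orbit period is T = 2π√(a_t³/μ), so t = T/2 = 25100 s.
Converting: 25100 s ÷ 3600 s/hour = 6.97 hours.

t = 6.97 hours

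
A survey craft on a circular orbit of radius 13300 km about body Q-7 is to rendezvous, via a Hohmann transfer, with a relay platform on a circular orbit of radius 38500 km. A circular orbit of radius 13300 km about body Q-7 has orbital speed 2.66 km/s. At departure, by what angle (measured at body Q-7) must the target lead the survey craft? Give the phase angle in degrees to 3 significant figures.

φ = 80.7°

From the circular-orbit relation v² = μ/r at r = 13300 km: μ = v²r = (2.66)² × 13300 = 94105.5 km³/s².
The Hohmann ellipse has a_t = (r₁ + r₂)/2 = 25900 km.
The half-period of the transfer ellipse is t = π√(a_t³/μ) = 42687 s.
The target's mean motion on its circular orbit is ω₂ = √(μ/r₂³) = 4.0608×10^-5 rad/s.
Angle swept by the target during transfer: ω₂·t = 1.7334 rad = 99.32°.
The survey craft traverses 180° on the transfer ellipse, so the target must lead by 180° − 99.32° = 80.7°.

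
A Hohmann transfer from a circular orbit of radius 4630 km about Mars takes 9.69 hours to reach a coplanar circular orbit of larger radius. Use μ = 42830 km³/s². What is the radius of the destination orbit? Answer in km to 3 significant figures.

r₂ = 30200 km

Transfer time t = 9.69 hours = 34884 s, and t = π√(a_t³/μ).
So a_t = (μ t²/π²)^(1/3) = (42830 × (34884)² / π²)^(1/3) = 17414 km.
Since a_t = (r₁ + r₂)/2, r₂ = 2a_t − r₁ = 2×17414 − 4630 = 30198 km.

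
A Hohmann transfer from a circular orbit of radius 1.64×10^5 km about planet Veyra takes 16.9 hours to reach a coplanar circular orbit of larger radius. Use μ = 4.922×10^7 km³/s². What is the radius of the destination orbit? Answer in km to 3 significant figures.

r₂ = 3.65×10^5 km

Transfer time t = 16.9 hours = 60840 s, and t = π√(a_t³/μ).
So a_t = (μ t²/π²)^(1/3) = (4.922×10^7 × (60840)² / π²)^(1/3) = 2.6429×10^5 km.
Since a_t = (r₁ + r₂)/2, r₂ = 2a_t − r₁ = 2×2.6429×10^5 − 1.640×10^5 = 3.6458×10^5 km.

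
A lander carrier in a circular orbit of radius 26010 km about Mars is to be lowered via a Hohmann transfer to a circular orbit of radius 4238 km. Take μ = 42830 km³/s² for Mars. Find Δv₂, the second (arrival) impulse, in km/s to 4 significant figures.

The Hohmann ellipse has a_t = (r₁ + r₂)/2 = 15124 km.
Circular speed at r = 4238 km: v_c = √(μ/r) = 3.179 km/s.
Transfer-orbit speed at the same r (vis-viva, a = a_t): v_t = √[μ(2/r − 1/a_t)] = 4.169 km/s.
Δv₂ = |v_t − v_c| = |4.169 − 3.179| = 0.9900 km/s.

Δv₂ = 0.9900 km/s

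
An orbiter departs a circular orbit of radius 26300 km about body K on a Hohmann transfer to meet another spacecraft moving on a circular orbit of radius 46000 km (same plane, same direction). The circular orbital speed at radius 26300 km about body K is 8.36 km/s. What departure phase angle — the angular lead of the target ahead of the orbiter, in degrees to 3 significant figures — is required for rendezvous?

From the circular-orbit relation v² = μ/r at r = 26300 km: μ = v²r = (8.36)² × 26300 = 1.83810×10^6 km³/s².
Semi-major axis of the transfer orbit: a_t = (26300 + 46000)/2 = 36150 km.
Transfer time t = π√(a_t³/μ) = 15930 s.
Target angular speed ω₂ = √(μ/r₂³) = 1.374×10^-4 rad/s.
Angle swept by the target during transfer: ω₂·t = 2.189 rad = 125.4°.
The orbiter traverses 180° on the transfer ellipse, so the target must lead by 180° − 125.4° = 54.6°.

φ = 54.6°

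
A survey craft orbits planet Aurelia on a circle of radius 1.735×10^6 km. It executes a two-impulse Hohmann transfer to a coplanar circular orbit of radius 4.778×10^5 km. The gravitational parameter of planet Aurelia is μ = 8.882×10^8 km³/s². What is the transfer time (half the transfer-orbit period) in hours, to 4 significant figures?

t = 34.08 hours

The Hohmann ellipse has a_t = (r₁ + r₂)/2 = 1.1064×10^6 km.
Transfer time t = π√(a_t³/μ) = π√((1.1064×10^6)³ / 8.882×10^8) = 1.227×10^5 s.
Converting: 1.227×10^5 s ÷ 3600 s/hour = 34.08 hours.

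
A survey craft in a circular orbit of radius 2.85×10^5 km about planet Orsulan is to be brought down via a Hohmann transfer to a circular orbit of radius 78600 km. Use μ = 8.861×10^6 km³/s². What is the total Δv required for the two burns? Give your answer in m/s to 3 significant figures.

Δv = 4590 m/s

Semi-major axis of the transfer orbit: a_t = (2.850×10^5 + 78600)/2 = 1.818×10^5 km.
Circular speed at r₁: v₁ = √(μ/r₁) = √(8.861×10^6/2.850×10^5) = 5.576 km/s.
Transfer-orbit speed at r₁ (vis-viva): v_a = √[μ(2/r₁ − 1/a_t)] = 3.666 km/s.
First burn Δv₁ = |v_a − v₁| = 1.910 km/s.
Circular speed at r₂: v₂ = √(μ/r₂) = 10.618 km/s.
Transfer-orbit speed at r₂: v_p = √[μ(2/r₂ − 1/a_t)] = 13.294 km/s.
Second burn Δv₂ = |v₂ − v_p| = 2.676 km/s.
Total Δv = Δv₁ + Δv₂ = 4.586 km/s.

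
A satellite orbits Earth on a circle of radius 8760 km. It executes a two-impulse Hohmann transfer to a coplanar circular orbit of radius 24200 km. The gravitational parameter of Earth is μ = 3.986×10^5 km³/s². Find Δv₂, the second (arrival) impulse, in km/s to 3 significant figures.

Semi-major axis of the transfer orbit: a_t = (8760 + 24200)/2 = 16480 km.
Circular speed at r = 24200 km: v_c = √(μ/r) = 4.0585 km/s.
Vis-viva on the transfer ellipse at r = 24200 km gives v_t = √[μ(2/r − 1/a_t)] = 2.9589 km/s.
Δv₂ = |v_t − v_c| = |2.9589 − 4.0585| = 1.100 km/s.

Δv₂ = 1.10 km/s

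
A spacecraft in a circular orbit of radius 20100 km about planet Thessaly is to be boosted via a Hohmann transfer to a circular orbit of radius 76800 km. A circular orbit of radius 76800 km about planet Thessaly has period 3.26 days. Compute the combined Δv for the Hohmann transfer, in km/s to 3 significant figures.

Δv = 1.48 km/s

From Kepler's third law T² = 4π²r³/μ at r = 76800 km, T = 3.26 days = 3.26 × 86400 s = 2.81664×10^5 s: μ = 4π²r³/T² = 2.25414×10^5 km³/s².
Semi-major axis of the transfer orbit: a_t = (20100 + 76800)/2 = 48450 km.
At r₁ the circular-orbit speed is v₁ = √(μ/r₁) = 3.3488 km/s.
On the transfer ellipse at r₁, v² = μ(2/r − 1/a) gives v_p = √[μ(2/r₁ − 1/a_t)] = 4.2162 km/s.
First burn Δv₁ = |v_p − v₁| = 0.8674 km/s.
At r₂, v₂ = √(μ/r₂) = 1.7132 km/s.
Transfer-orbit speed at r₂: v_a = √[μ(2/r₂ − 1/a_t)] = 1.1035 km/s.
Second burn Δv₂ = |v₂ − v_a| = 0.6097 km/s.
Δv = Δv₁ + Δv₂ = 0.8674 + 0.6097 = 1.477 km/s.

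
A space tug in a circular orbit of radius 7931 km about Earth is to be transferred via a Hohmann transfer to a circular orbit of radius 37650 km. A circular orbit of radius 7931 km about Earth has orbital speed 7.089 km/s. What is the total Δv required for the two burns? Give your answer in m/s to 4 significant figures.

Δv = 3357 m/s

From the circular-orbit relation v² = μ/r at r = 7931 km: μ = v²r = (7.089)² × 7931 = 3.98564×10^5 km³/s².
Semi-major axis of the transfer orbit: a_t = (7931 + 37650)/2 = 22790.5 km.
At r₁ the circular-orbit speed is v₁ = √(μ/r₁) = 7.089 km/s.
Transfer-orbit speed at r₁ (v² = μ(2/r − 1/a)): v_p = √[μ(2/r₁ − 1/a_t)] = 9.112 km/s.
First burn Δv₁ = |v_p − v₁| = 2.023 km/s.
At r₂, v₂ = √(μ/r₂) = 3.2536 km/s.
Transfer-orbit speed at r₂: v_a = √[μ(2/r₂ − 1/a_t)] = 1.9193 km/s.
Second burn Δv₂ = |v₂ − v_a| = 1.334 km/s.
Total Δv = Δv₁ + Δv₂ = 3.357 km/s.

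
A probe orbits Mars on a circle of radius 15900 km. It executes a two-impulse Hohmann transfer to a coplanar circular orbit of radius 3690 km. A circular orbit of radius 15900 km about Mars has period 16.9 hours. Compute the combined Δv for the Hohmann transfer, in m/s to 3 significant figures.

From Kepler's third law T² = 4π²r³/μ at r = 15900 km, T = 16.9 hours = 16.9 × 3600 s = 60840 s: μ = 4π²r³/T² = 42871.9 km³/s².
Transfer-ellipse semi-major axis a_t = (r₁ + r₂)/2 = (15900 + 3690)/2 = 9795 km.
At r₁ the circular-orbit speed is v₁ = √(μ/r₁) = 1.6421 km/s.
On the transfer ellipse at r₁, v² = μ(2/r − 1/a) gives v_a = √[μ(2/r₁ − 1/a_t)] = 1.0079 km/s.
First burn Δv₁ = |v_a − v₁| = 0.6342 km/s.
Circular speed at r₂: v₂ = √(μ/r₂) = 3.4086 km/s.
Transfer-orbit speed at r₂: v_p = √[μ(2/r₂ − 1/a_t)] = 4.3428 km/s.
Second burn Δv₂ = |v₂ − v_p| = 0.9342 km/s.
Total Δv = Δv₁ + Δv₂ = 1.568 km/s.

Δv = 1570 m/s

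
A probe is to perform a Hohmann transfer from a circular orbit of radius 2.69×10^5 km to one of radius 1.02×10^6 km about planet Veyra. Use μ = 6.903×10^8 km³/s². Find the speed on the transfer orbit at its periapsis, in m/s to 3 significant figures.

Semi-major axis of the transfer orbit: a_t = (2.690×10^5 + 1.020×10^6)/2 = 6.445×10^5 km.
At periapsis, r = 2.690×10^5 km.
Vis-viva: v = √[μ(2/r − 1/a_t)] = √[6.903×10^8 × (2/2.690×10^5 − 1/6.445×10^5)] = 63.73 km/s.

v = 63700 m/s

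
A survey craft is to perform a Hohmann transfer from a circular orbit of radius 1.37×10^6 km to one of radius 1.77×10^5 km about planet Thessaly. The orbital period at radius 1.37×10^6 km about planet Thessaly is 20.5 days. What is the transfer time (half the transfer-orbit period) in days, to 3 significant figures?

From Kepler's third law T² = 4π²r³/μ at r = 1.37×10^6 km, T = 20.5 days = 20.5 × 86400 s = 1.7712×10^6 s: μ = 4π²r³/T² = 3.23583×10^7 km³/s².
Transfer-ellipse semi-major axis a_t = (r₁ + r₂)/2 = (1.370×10^6 + 1.770×10^5)/2 = 7.735×10^5 km.
Half the transfer-orbit period gives t = π√(a_t³/μ) = 3.757×10^5 s.
Converting: 3.757×10^5 s ÷ 86400 s/day = 4.35 days.

t = 4.35 days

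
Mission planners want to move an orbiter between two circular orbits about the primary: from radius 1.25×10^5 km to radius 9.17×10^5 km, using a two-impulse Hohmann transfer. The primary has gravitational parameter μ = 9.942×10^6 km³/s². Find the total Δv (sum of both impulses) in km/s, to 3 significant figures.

Δv = 4.59 km/s

The Hohmann ellipse has a_t = (r₁ + r₂)/2 = 5.210×10^5 km.
At r₁ the circular-orbit speed is v₁ = √(μ/r₁) = 8.91830 km/s.
On the transfer ellipse at r₁, vis-viva gives v_p = √[μ(2/r₁ − 1/a_t)] = 11.8317 km/s.
First burn Δv₁ = |v_p − v₁| = 2.913 km/s.
Circular speed at r₂: v₂ = √(μ/r₂) = 3.293 km/s.
Transfer-orbit speed at r₂: v_a = √[μ(2/r₂ − 1/a_t)] = 1.613 km/s.
Second burn Δv₂ = |v₂ − v_a| = 1.680 km/s.
Total Δv = Δv₁ + Δv₂ = 4.593 km/s.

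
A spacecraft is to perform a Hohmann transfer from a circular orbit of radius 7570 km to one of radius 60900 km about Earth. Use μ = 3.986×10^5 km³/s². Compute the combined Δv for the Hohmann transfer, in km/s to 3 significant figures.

Semi-major axis of the transfer orbit: a_t = (7570 + 60900)/2 = 34235 km.
Circular speed at r₁: v₁ = √(μ/r₁) = √(3.986×10^5/7570) = 7.256 km/s.
Transfer-orbit speed at r₁ (vis-viva equation): v_p = √[μ(2/r₁ − 1/a_t)] = 9.678 km/s.
First burn Δv₁ = |v_p − v₁| = 2.422 km/s.
Circular speed at r₂: v₂ = √(μ/r₂) = 2.558 km/s.
Transfer-orbit speed at r₂: v_a = √[μ(2/r₂ − 1/a_t)] = 1.203 km/s.
Second burn Δv₂ = |v₂ − v_a| = 1.355 km/s.
Total Δv = Δv₁ + Δv₂ = 3.777 km/s.

Δv = 3.78 km/s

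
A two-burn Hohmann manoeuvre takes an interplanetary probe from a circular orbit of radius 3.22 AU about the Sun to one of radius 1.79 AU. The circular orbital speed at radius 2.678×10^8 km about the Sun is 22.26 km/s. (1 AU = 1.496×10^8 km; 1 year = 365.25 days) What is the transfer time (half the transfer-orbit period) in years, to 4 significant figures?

t = 1.983 years

From the circular-orbit relation v² = μ/r at r = 2.678×10^8 km: μ = v²r = (22.26)² × 2.678×10^8 = 1.32697×10^11 km³/s².
In km: r₁ = 3.22 × 1.496×10^8 = 4.81712×10^8 km; r₂ = 1.79 × 1.496×10^8 = 2.67784×10^8 km.
Semi-major axis of the transfer orbit: a_t = (4.81712×10^8 + 2.67784×10^8)/2 = 3.74748×10^8 km.
Transfer time t = π√(a_t³/μ) = π√((3.74748×10^8)³ / 1.32697×10^11) = 6.2565×10^7 s.
Converting: 6.2565×10^7 s ÷ 3.15576×10^7 s/year (365.25 × 86400) = 1.983 years.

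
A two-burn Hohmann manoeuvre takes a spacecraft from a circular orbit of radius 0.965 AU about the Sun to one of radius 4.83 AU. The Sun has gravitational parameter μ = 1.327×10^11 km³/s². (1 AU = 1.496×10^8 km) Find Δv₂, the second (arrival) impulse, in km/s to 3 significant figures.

Δv₂ = 5.73 km/s

In km: r₁ = 0.965 × 1.496×10^8 = 1.44364×10^8 km; r₂ = 4.83 × 1.496×10^8 = 7.22568×10^8 km.
Semi-major axis of the transfer orbit: a_t = (1.44364×10^8 + 7.22568×10^8)/2 = 4.33466×10^8 km.
On the circular orbit at r = 7.22568×10^8 km, v_c = √(μ/r) = 13.552 km/s.
Transfer-orbit speed at the same r (vis-viva, a = a_t): v_t = √[μ(2/r − 1/a_t)] = 7.8207 km/s.
Δv₂ = |v_t − v_c| = |7.8207 − 13.552| = 5.731 km/s.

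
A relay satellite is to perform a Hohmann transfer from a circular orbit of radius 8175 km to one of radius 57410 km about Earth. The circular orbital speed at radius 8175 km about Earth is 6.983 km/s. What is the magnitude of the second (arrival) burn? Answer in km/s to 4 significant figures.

From the circular-orbit relation v² = μ/r at r = 8175 km: μ = v²r = (6.983)² × 8175 = 3.98632×10^5 km³/s².
Semi-major axis of the transfer orbit: a_t = (8175 + 57410)/2 = 32792.5 km.
On the circular orbit at r = 57410 km, v_c = √(μ/r) = 2.635 km/s.
Vis-viva on the transfer ellipse at r = 57410 km gives v_t = √[μ(2/r − 1/a_t)] = 1.316 km/s.
Δv₂ = |v_t − v_c| = |1.316 − 2.635| = 1.319 km/s.

Δv₂ = 1.319 km/s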